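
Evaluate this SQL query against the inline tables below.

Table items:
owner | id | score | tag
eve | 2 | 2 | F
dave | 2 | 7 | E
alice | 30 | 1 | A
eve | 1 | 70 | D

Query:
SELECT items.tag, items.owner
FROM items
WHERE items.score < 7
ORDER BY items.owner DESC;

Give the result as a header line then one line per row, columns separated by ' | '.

== RESULT ==
items.tag | items.owner
F | eve
A | alice

Derivation:
After WHERE (2 rows):
items.owner | items.id | items.score | items.tag
eve | 2 | 2 | F
alice | 30 | 1 | A
After SELECT (2 rows):
items.tag | items.owner
F | eve
A | alice
After ORDER BY (2 rows):
items.tag | items.owner
F | eve
A | alice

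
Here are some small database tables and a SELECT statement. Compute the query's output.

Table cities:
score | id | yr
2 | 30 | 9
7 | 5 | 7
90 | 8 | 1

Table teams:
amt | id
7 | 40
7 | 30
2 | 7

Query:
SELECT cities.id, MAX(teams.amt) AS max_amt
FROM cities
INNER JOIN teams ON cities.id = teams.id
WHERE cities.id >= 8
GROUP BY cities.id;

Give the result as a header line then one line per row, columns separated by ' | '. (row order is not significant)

After JOIN teams (1 rows):
cities.score | cities.id | cities.yr | teams.amt | teams.id
2 | 30 | 9 | 7 | 30
After WHERE (1 rows):
cities.score | cities.id | cities.yr | teams.amt | teams.id
2 | 30 | 9 | 7 | 30
After GROUP BY (1 rows):
cities.id | max_amt
30 | 7

== RESULT ==
cities.id | max_amt
30 | 7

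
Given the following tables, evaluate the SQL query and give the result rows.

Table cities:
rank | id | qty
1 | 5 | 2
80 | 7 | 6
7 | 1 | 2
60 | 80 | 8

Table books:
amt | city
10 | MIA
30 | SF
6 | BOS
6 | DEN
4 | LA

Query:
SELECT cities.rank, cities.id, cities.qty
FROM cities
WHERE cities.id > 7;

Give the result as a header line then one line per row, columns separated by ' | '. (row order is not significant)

After WHERE (1 rows):
cities.rank | cities.id | cities.qty
60 | 80 | 8
After SELECT (1 rows):
cities.rank | cities.id | cities.qty
60 | 80 | 8

== RESULT ==
cities.rank | cities.id | cities.qty
60 | 80 | 8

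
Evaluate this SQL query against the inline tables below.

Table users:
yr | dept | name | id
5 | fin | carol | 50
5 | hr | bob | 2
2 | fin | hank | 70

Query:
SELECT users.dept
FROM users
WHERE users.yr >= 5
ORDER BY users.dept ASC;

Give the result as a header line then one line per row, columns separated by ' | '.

== RESULT ==
users.dept
fin
hr

Derivation:
After WHERE (2 rows):
users.yr | users.dept | users.name | users.id
5 | fin | carol | 50
5 | hr | bob | 2
After SELECT (2 rows):
users.dept
fin
hr
After ORDER BY (2 rows):
users.dept
fin
hr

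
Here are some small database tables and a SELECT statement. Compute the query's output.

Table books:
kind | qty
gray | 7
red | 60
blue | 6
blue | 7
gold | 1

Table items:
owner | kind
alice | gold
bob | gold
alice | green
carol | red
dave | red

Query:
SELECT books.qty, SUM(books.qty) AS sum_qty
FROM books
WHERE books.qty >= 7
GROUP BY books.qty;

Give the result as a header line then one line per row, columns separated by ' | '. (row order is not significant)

After WHERE (3 rows):
books.kind | books.qty
gray | 7
red | 60
blue | 7
After GROUP BY (2 rows):
books.qty | sum_qty
7 | 14
60 | 60

== RESULT ==
books.qty | sum_qty
7 | 14
60 | 60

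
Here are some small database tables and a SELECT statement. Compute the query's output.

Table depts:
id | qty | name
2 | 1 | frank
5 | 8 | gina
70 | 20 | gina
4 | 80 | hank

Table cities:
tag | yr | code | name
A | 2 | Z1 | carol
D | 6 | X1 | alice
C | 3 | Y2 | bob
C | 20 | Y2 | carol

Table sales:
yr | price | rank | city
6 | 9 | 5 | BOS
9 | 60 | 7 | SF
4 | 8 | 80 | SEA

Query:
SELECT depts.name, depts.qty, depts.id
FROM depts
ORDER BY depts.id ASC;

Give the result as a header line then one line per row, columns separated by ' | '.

After SELECT (4 rows):
depts.name | depts.qty | depts.id
frank | 1 | 2
gina | 8 | 5
gina | 20 | 70
hank | 80 | 4
After ORDER BY (4 rows):
depts.name | depts.qty | depts.id
frank | 1 | 2
hank | 80 | 4
gina | 8 | 5
gina | 20 | 70

== RESULT ==
depts.name | depts.qty | depts.id
frank | 1 | 2
hank | 80 | 4
gina | 8 | 5
gina | 20 | 70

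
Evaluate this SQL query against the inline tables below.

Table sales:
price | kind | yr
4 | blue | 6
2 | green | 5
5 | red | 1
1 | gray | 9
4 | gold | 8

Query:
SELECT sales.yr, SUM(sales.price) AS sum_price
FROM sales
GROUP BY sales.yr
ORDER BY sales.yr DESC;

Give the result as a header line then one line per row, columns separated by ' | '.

After GROUP BY (5 rows):
sales.yr | sum_price
6 | 4
5 | 2
1 | 5
9 | 1
8 | 4
After ORDER BY (5 rows):
sales.yr | sum_price
9 | 1
8 | 4
6 | 4
5 | 2
1 | 5

== RESULT ==
sales.yr | sum_price
9 | 1
8 | 4
6 | 4
5 | 2
1 | 5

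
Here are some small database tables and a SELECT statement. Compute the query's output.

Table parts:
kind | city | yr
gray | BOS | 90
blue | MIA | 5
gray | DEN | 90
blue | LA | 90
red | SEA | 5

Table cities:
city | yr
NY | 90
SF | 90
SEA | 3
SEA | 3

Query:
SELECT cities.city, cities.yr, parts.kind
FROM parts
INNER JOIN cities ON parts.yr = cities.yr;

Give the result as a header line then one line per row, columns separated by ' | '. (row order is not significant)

== RESULT ==
cities.city | cities.yr | parts.kind
NY | 90 | gray
SF | 90 | gray
NY | 90 | gray
SF | 90 | gray
NY | 90 | blue
SF | 90 | blue

Derivation:
After JOIN cities (6 rows):
parts.kind | parts.city | parts.yr | cities.city | cities.yr
gray | BOS | 90 | NY | 90
gray | BOS | 90 | SF | 90
gray | DEN | 90 | NY | 90
gray | DEN | 90 | SF | 90
blue | LA | 90 | NY | 90
blue | LA | 90 | SF | 90
After SELECT (6 rows):
cities.city | cities.yr | parts.kind
NY | 90 | gray
SF | 90 | gray
NY | 90 | gray
SF | 90 | gray
NY | 90 | blue
SF | 90 | blue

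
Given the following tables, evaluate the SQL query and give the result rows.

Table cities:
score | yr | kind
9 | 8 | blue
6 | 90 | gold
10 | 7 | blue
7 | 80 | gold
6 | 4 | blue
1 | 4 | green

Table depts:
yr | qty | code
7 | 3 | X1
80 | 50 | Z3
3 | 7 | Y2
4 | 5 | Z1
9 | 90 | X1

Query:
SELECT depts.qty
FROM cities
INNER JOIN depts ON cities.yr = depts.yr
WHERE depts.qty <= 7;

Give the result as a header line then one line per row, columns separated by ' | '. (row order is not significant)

== RESULT ==
depts.qty
3
5
5

Derivation:
After JOIN depts (4 rows):
cities.score | cities.yr | cities.kind | depts.yr | depts.qty | depts.code
10 | 7 | blue | 7 | 3 | X1
7 | 80 | gold | 80 | 50 | Z3
6 | 4 | blue | 4 | 5 | Z1
1 | 4 | green | 4 | 5 | Z1
After WHERE (3 rows):
cities.score | cities.yr | cities.kind | depts.yr | depts.qty | depts.code
10 | 7 | blue | 7 | 3 | X1
6 | 4 | blue | 4 | 5 | Z1
1 | 4 | green | 4 | 5 | Z1
After SELECT (3 rows):
depts.qty
3
5
5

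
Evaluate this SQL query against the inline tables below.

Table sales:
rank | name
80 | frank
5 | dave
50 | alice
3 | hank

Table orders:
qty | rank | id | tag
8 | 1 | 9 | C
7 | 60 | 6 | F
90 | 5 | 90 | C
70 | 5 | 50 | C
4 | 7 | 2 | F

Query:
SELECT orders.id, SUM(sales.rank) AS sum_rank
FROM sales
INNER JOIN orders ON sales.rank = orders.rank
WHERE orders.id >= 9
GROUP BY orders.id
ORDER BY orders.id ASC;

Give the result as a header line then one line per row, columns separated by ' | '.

== RESULT ==
orders.id | sum_rank
50 | 5
90 | 5

Derivation:
After JOIN orders (2 rows):
sales.rank | sales.name | orders.qty | orders.rank | orders.id | orders.tag
5 | dave | 90 | 5 | 90 | C
5 | dave | 70 | 5 | 50 | C
After WHERE (2 rows):
sales.rank | sales.name | orders.qty | orders.rank | orders.id | orders.tag
5 | dave | 90 | 5 | 90 | C
5 | dave | 70 | 5 | 50 | C
After GROUP BY (2 rows):
orders.id | sum_rank
90 | 5
50 | 5
After ORDER BY (2 rows):
orders.id | sum_rank
50 | 5
90 | 5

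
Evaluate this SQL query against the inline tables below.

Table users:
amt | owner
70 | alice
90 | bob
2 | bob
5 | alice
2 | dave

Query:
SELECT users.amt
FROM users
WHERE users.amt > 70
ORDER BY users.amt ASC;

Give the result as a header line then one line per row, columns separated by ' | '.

== RESULT ==
users.amt
90

Derivation:
After WHERE (1 rows):
users.amt | users.owner
90 | bob
After SELECT (1 rows):
users.amt
90
After ORDER BY (1 rows):
users.amt
90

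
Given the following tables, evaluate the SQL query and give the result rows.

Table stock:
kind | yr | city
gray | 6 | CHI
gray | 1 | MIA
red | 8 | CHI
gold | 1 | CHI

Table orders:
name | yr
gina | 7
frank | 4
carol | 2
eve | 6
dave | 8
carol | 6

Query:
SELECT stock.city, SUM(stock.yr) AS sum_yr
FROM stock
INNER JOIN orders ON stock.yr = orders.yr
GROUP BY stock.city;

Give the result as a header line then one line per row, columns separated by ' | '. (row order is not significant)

== RESULT ==
stock.city | sum_yr
CHI | 20

Derivation:
After JOIN orders (3 rows):
stock.kind | stock.yr | stock.city | orders.name | orders.yr
gray | 6 | CHI | eve | 6
gray | 6 | CHI | carol | 6
red | 8 | CHI | dave | 8
After GROUP BY (1 rows):
stock.city | sum_yr
CHI | 20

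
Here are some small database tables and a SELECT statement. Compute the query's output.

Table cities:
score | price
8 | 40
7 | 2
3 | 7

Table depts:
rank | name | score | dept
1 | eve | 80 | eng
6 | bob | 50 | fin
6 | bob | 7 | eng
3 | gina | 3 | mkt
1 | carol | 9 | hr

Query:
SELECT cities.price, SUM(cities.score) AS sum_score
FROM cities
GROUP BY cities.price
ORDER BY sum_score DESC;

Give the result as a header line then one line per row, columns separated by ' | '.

== RESULT ==
cities.price | sum_score
40 | 8
2 | 7
7 | 3

Derivation:
After GROUP BY (3 rows):
cities.price | sum_score
40 | 8
2 | 7
7 | 3
After ORDER BY (3 rows):
cities.price | sum_score
40 | 8
2 | 7
7 | 3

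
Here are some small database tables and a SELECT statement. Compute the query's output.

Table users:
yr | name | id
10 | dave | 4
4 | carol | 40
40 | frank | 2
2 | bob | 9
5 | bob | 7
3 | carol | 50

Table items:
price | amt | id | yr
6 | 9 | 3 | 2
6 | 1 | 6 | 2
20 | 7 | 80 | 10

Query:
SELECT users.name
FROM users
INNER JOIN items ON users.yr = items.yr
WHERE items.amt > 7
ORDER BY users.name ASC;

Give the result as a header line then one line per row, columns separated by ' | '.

After JOIN items (3 rows):
users.yr | users.name | users.id | items.price | items.amt | items.id | items.yr
10 | dave | 4 | 20 | 7 | 80 | 10
2 | bob | 9 | 6 | 9 | 3 | 2
2 | bob | 9 | 6 | 1 | 6 | 2
After WHERE (1 rows):
users.yr | users.name | users.id | items.price | items.amt | items.id | items.yr
2 | bob | 9 | 6 | 9 | 3 | 2
After SELECT (1 rows):
users.name
bob
After ORDER BY (1 rows):
users.name
bob

== RESULT ==
users.name
bob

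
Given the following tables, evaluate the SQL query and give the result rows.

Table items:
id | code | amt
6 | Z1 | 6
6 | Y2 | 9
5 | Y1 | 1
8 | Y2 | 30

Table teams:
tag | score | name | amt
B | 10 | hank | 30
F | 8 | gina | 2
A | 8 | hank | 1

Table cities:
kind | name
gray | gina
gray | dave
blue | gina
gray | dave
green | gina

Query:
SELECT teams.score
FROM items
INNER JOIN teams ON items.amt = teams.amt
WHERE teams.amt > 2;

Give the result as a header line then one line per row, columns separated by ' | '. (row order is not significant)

After JOIN teams (2 rows):
items.id | items.code | items.amt | teams.tag | teams.score | teams.name | teams.amt
5 | Y1 | 1 | A | 8 | hank | 1
8 | Y2 | 30 | B | 10 | hank | 30
After WHERE (1 rows):
items.id | items.code | items.amt | teams.tag | teams.score | teams.name | teams.amt
8 | Y2 | 30 | B | 10 | hank | 30
After SELECT (1 rows):
teams.score
10

== RESULT ==
teams.score
10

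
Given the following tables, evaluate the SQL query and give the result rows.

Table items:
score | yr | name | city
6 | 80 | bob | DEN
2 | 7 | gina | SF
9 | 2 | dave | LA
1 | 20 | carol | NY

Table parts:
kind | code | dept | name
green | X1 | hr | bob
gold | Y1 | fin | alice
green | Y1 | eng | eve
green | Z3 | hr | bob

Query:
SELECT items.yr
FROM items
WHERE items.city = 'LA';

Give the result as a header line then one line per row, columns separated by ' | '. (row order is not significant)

After WHERE (1 rows):
items.score | items.yr | items.name | items.city
9 | 2 | dave | LA
After SELECT (1 rows):
items.yr
2

== RESULT ==
items.yr
2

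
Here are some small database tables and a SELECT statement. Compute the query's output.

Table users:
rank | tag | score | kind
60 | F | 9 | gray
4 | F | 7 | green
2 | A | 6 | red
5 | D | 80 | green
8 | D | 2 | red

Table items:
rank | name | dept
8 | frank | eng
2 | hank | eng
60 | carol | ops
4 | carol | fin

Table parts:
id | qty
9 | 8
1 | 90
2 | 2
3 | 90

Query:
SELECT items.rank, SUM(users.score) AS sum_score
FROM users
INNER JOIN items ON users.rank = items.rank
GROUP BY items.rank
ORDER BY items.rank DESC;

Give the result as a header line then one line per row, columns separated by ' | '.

After JOIN items (4 rows):
users.rank | users.tag | users.score | users.kind | items.rank | items.name | items.dept
60 | F | 9 | gray | 60 | carol | ops
4 | F | 7 | green | 4 | carol | fin
2 | A | 6 | red | 2 | hank | eng
8 | D | 2 | red | 8 | frank | eng
After GROUP BY (4 rows):
items.rank | sum_score
60 | 9
4 | 7
2 | 6
8 | 2
After ORDER BY (4 rows):
items.rank | sum_score
60 | 9
8 | 2
4 | 7
2 | 6

== RESULT ==
items.rank | sum_score
60 | 9
8 | 2
4 | 7
2 | 6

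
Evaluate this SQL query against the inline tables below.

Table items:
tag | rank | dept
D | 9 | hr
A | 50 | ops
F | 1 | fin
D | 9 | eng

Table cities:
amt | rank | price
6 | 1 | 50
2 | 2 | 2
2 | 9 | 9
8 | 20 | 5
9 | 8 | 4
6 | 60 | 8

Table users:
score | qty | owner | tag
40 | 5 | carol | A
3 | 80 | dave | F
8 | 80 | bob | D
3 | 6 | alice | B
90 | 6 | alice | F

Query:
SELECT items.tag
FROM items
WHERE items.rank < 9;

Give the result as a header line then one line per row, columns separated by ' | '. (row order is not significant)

After WHERE (1 rows):
items.tag | items.rank | items.dept
F | 1 | fin
After SELECT (1 rows):
items.tag
F

== RESULT ==
items.tag
F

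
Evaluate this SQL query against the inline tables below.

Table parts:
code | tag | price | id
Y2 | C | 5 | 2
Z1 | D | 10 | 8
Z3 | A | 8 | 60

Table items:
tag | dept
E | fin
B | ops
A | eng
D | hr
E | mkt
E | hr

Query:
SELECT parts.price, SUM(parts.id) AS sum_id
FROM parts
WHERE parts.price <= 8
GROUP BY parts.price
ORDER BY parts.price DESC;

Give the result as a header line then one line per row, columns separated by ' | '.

After WHERE (2 rows):
parts.code | parts.tag | parts.price | parts.id
Y2 | C | 5 | 2
Z3 | A | 8 | 60
After GROUP BY (2 rows):
parts.price | sum_id
5 | 2
8 | 60
After ORDER BY (2 rows):
parts.price | sum_id
8 | 60
5 | 2

== RESULT ==
parts.price | sum_id
8 | 60
5 | 2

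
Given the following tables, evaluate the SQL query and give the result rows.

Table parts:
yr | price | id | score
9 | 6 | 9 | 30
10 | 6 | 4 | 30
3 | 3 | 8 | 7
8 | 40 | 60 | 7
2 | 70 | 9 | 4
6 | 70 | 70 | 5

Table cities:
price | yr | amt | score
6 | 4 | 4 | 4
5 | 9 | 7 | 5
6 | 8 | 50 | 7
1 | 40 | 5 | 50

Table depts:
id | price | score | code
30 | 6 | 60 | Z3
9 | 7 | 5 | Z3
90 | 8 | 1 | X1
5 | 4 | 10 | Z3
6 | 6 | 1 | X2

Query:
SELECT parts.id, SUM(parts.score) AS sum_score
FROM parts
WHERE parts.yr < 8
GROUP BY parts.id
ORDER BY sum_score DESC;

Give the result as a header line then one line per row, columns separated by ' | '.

== RESULT ==
parts.id | sum_score
8 | 7
70 | 5
9 | 4

Derivation:
After WHERE (3 rows):
parts.yr | parts.price | parts.id | parts.score
3 | 3 | 8 | 7
2 | 70 | 9 | 4
6 | 70 | 70 | 5
After GROUP BY (3 rows):
parts.id | sum_score
8 | 7
9 | 4
70 | 5
After ORDER BY (3 rows):
parts.id | sum_score
8 | 7
70 | 5
9 | 4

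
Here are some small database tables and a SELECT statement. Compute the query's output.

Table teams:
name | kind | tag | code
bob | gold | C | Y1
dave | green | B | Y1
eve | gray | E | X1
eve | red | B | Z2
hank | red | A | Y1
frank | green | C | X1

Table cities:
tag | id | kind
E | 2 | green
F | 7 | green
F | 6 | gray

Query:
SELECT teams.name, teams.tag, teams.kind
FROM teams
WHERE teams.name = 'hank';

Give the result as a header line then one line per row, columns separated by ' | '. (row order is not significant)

== RESULT ==
teams.name | teams.tag | teams.kind
hank | A | red

Derivation:
After WHERE (1 rows):
teams.name | teams.kind | teams.tag | teams.code
hank | red | A | Y1
After SELECT (1 rows):
teams.name | teams.tag | teams.kind
hank | A | red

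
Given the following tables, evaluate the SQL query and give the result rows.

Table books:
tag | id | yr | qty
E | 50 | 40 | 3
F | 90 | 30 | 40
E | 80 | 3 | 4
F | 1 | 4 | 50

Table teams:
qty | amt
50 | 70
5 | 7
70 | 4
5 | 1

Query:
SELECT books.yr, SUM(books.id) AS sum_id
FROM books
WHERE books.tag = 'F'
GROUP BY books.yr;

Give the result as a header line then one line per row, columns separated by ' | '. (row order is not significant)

After WHERE (2 rows):
books.tag | books.id | books.yr | books.qty
F | 90 | 30 | 40
F | 1 | 4 | 50
After GROUP BY (2 rows):
books.yr | sum_id
30 | 90
4 | 1

== RESULT ==
books.yr | sum_id
30 | 90
4 | 1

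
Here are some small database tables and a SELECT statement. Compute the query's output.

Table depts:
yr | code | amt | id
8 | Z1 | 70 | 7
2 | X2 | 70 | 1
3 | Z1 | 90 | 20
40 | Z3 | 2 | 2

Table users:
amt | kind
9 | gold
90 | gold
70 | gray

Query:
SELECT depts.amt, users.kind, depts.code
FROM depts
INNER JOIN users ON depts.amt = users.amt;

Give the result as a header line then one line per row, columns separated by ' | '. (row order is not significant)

After JOIN users (3 rows):
depts.yr | depts.code | depts.amt | depts.id | users.amt | users.kind
8 | Z1 | 70 | 7 | 70 | gray
2 | X2 | 70 | 1 | 70 | gray
3 | Z1 | 90 | 20 | 90 | gold
After SELECT (3 rows):
depts.amt | users.kind | depts.code
70 | gray | Z1
70 | gray | X2
90 | gold | Z1

== RESULT ==
depts.amt | users.kind | depts.code
70 | gray | Z1
70 | gray | X2
90 | gold | Z1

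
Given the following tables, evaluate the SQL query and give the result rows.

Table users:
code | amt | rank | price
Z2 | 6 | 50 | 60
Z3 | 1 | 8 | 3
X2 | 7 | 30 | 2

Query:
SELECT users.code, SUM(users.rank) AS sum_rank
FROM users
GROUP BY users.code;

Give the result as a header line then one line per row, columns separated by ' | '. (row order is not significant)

== RESULT ==
users.code | sum_rank
Z2 | 50
Z3 | 8
X2 | 30

Derivation:
After GROUP BY (3 rows):
users.code | sum_rank
Z2 | 50
Z3 | 8
X2 | 30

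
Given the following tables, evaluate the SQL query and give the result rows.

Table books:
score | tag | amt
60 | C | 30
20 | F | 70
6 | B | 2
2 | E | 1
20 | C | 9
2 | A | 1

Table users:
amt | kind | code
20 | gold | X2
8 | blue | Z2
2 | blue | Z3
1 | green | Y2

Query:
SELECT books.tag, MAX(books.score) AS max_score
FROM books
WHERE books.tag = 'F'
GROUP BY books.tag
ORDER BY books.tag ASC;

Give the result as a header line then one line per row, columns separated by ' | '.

After WHERE (1 rows):
books.score | books.tag | books.amt
20 | F | 70
After GROUP BY (1 rows):
books.tag | max_score
F | 20
After ORDER BY (1 rows):
books.tag | max_score
F | 20

== RESULT ==
books.tag | max_score
F | 20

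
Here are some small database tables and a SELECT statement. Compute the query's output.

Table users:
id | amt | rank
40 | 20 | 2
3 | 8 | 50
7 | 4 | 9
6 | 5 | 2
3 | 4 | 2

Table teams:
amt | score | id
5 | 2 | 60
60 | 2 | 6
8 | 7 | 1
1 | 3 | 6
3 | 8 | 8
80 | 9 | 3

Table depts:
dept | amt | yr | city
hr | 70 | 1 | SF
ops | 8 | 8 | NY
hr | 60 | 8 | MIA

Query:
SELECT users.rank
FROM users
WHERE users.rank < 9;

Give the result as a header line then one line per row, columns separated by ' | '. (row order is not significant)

After WHERE (3 rows):
users.id | users.amt | users.rank
40 | 20 | 2
6 | 5 | 2
3 | 4 | 2
After SELECT (3 rows):
users.rank
2
2
2

== RESULT ==
users.rank
2
2
2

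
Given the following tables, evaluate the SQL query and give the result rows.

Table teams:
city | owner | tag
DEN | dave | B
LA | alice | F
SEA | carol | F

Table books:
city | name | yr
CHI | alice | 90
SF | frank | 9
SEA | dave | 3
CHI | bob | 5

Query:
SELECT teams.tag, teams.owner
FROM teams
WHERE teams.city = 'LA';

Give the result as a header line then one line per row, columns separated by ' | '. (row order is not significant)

== RESULT ==
teams.tag | teams.owner
F | alice

Derivation:
After WHERE (1 rows):
teams.city | teams.owner | teams.tag
LA | alice | F
After SELECT (1 rows):
teams.tag | teams.owner
F | alice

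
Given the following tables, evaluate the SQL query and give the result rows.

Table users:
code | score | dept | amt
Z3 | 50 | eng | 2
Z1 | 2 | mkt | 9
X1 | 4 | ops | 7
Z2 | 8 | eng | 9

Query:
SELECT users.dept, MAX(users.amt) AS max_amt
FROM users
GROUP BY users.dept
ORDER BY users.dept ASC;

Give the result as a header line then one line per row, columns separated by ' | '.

== RESULT ==
users.dept | max_amt
eng | 9
mkt | 9
ops | 7

Derivation:
After GROUP BY (3 rows):
users.dept | max_amt
eng | 9
mkt | 9
ops | 7
After ORDER BY (3 rows):
users.dept | max_amt
eng | 9
mkt | 9
ops | 7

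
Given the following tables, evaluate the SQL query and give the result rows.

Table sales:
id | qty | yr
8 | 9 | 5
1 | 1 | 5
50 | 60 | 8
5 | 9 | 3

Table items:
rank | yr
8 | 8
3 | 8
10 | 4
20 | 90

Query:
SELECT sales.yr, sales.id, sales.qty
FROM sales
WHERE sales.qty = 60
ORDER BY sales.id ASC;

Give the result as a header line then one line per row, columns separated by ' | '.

== RESULT ==
sales.yr | sales.id | sales.qty
8 | 50 | 60

Derivation:
After WHERE (1 rows):
sales.id | sales.qty | sales.yr
50 | 60 | 8
After SELECT (1 rows):
sales.yr | sales.id | sales.qty
8 | 50 | 60
After ORDER BY (1 rows):
sales.yr | sales.id | sales.qty
8 | 50 | 60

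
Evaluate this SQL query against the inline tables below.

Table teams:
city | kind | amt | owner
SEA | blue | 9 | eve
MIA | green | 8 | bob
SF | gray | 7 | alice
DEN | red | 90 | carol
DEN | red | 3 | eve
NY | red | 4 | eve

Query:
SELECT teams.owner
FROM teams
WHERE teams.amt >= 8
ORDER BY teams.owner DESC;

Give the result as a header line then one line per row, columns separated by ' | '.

After WHERE (3 rows):
teams.city | teams.kind | teams.amt | teams.owner
SEA | blue | 9 | eve
MIA | green | 8 | bob
DEN | red | 90 | carol
After SELECT (3 rows):
teams.owner
eve
bob
carol
After ORDER BY (3 rows):
teams.owner
eve
carol
bob

== RESULT ==
teams.owner
eve
carol
bob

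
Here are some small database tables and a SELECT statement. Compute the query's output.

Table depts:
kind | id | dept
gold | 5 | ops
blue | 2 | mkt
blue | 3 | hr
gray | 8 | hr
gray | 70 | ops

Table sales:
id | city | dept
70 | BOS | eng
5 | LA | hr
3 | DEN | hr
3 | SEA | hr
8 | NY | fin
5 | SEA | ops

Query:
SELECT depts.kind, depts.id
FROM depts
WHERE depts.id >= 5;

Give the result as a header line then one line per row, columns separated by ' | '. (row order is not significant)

== RESULT ==
depts.kind | depts.id
gold | 5
gray | 8
gray | 70

Derivation:
After WHERE (3 rows):
depts.kind | depts.id | depts.dept
gold | 5 | ops
gray | 8 | hr
gray | 70 | ops
After SELECT (3 rows):
depts.kind | depts.id
gold | 5
gray | 8
gray | 70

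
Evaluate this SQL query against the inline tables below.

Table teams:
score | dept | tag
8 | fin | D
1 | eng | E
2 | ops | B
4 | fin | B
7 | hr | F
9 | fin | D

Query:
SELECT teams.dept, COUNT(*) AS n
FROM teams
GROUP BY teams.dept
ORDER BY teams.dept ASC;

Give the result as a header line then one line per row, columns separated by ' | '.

After GROUP BY (4 rows):
teams.dept | n
fin | 3
eng | 1
ops | 1
hr | 1
After ORDER BY (4 rows):
teams.dept | n
eng | 1
fin | 3
hr | 1
ops | 1

== RESULT ==
teams.dept | n
eng | 1
fin | 3
hr | 1
ops | 1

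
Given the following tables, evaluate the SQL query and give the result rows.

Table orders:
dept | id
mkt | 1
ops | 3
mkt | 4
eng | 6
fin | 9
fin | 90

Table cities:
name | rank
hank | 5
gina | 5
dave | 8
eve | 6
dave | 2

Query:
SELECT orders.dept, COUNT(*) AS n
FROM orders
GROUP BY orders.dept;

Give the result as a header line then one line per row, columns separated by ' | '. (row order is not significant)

After GROUP BY (4 rows):
orders.dept | n
mkt | 2
ops | 1
eng | 1
fin | 2

== RESULT ==
orders.dept | n
mkt | 2
ops | 1
eng | 1
fin | 2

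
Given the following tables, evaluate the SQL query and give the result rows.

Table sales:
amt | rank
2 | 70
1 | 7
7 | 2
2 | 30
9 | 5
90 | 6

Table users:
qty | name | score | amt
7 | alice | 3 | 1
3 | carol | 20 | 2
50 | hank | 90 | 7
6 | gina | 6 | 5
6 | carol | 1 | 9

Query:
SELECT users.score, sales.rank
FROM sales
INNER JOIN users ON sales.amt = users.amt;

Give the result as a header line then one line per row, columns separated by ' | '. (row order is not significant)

After JOIN users (5 rows):
sales.amt | sales.rank | users.qty | users.name | users.score | users.amt
2 | 70 | 3 | carol | 20 | 2
1 | 7 | 7 | alice | 3 | 1
7 | 2 | 50 | hank | 90 | 7
2 | 30 | 3 | carol | 20 | 2
9 | 5 | 6 | carol | 1 | 9
After SELECT (5 rows):
users.score | sales.rank
20 | 70
3 | 7
90 | 2
20 | 30
1 | 5

== RESULT ==
users.score | sales.rank
20 | 70
3 | 7
90 | 2
20 | 30
1 | 5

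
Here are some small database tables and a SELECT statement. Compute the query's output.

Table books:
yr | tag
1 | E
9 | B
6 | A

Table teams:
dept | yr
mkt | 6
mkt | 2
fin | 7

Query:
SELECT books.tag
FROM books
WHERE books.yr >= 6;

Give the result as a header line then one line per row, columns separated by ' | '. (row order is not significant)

== RESULT ==
books.tag
B
A

Derivation:
After WHERE (2 rows):
books.yr | books.tag
9 | B
6 | A
After SELECT (2 rows):
books.tag
B
A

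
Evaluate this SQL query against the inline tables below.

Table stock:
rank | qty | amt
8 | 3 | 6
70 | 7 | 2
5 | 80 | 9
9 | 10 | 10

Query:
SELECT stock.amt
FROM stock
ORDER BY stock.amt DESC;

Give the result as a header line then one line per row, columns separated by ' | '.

== RESULT ==
stock.amt
10
9
6
2

Derivation:
After SELECT (4 rows):
stock.amt
6
2
9
10
After ORDER BY (4 rows):
stock.amt
10
9
6
2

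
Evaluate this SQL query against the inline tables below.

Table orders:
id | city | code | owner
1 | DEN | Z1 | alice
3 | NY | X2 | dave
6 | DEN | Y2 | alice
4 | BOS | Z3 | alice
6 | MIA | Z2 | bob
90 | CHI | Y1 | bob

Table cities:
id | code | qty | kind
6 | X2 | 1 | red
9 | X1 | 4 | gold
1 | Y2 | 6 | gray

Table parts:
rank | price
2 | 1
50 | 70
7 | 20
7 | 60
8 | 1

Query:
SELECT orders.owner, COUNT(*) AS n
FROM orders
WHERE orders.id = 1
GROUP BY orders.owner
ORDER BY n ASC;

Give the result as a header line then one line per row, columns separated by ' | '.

== RESULT ==
orders.owner | n
alice | 1

Derivation:
After WHERE (1 rows):
orders.id | orders.city | orders.code | orders.owner
1 | DEN | Z1 | alice
After GROUP BY (1 rows):
orders.owner | n
alice | 1
After ORDER BY (1 rows):
orders.owner | n
alice | 1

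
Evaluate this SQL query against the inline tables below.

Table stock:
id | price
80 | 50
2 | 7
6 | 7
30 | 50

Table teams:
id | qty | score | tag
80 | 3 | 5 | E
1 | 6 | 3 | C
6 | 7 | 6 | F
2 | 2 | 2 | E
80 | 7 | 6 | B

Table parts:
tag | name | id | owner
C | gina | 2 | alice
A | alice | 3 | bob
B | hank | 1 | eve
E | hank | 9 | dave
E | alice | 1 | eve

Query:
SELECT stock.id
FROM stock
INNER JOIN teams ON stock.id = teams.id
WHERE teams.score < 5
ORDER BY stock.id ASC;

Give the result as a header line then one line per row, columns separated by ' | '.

== RESULT ==
stock.id
2

Derivation:
After JOIN teams (4 rows):
stock.id | stock.price | teams.id | teams.qty | teams.score | teams.tag
80 | 50 | 80 | 3 | 5 | E
80 | 50 | 80 | 7 | 6 | B
2 | 7 | 2 | 2 | 2 | E
6 | 7 | 6 | 7 | 6 | F
After WHERE (1 rows):
stock.id | stock.price | teams.id | teams.qty | teams.score | teams.tag
2 | 7 | 2 | 2 | 2 | E
After SELECT (1 rows):
stock.id
2
After ORDER BY (1 rows):
stock.id
2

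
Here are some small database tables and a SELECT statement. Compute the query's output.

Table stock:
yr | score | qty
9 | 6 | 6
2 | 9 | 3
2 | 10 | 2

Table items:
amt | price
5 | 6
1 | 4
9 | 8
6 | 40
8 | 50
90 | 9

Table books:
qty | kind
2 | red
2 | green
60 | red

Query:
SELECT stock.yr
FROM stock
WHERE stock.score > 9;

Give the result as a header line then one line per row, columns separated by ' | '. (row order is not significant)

== RESULT ==
stock.yr
2

Derivation:
After WHERE (1 rows):
stock.yr | stock.score | stock.qty
2 | 10 | 2
After SELECT (1 rows):
stock.yr
2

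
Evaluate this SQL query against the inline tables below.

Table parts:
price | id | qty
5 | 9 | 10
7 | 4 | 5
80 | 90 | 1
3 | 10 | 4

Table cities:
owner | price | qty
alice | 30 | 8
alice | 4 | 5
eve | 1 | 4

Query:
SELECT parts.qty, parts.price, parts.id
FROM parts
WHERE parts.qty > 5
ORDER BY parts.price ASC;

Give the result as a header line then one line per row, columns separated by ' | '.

After WHERE (1 rows):
parts.price | parts.id | parts.qty
5 | 9 | 10
After SELECT (1 rows):
parts.qty | parts.price | parts.id
10 | 5 | 9
After ORDER BY (1 rows):
parts.qty | parts.price | parts.id
10 | 5 | 9

== RESULT ==
parts.qty | parts.price | parts.id
10 | 5 | 9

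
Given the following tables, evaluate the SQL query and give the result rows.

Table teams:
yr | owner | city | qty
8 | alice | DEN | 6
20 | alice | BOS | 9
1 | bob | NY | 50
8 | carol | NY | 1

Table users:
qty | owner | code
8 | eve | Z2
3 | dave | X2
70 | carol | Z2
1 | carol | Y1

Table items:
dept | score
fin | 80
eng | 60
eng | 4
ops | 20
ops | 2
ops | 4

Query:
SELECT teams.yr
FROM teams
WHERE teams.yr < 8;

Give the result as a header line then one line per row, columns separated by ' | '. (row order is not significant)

After WHERE (1 rows):
teams.yr | teams.owner | teams.city | teams.qty
1 | bob | NY | 50
After SELECT (1 rows):
teams.yr
1

== RESULT ==
teams.yr
1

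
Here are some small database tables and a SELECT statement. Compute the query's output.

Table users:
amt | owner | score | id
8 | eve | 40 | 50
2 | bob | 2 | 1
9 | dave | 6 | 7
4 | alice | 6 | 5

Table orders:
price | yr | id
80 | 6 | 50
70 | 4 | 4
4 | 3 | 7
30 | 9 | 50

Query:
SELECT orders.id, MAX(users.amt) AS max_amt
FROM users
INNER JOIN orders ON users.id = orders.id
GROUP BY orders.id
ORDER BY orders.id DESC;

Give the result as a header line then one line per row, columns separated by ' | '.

After JOIN orders (3 rows):
users.amt | users.owner | users.score | users.id | orders.price | orders.yr | orders.id
8 | eve | 40 | 50 | 80 | 6 | 50
8 | eve | 40 | 50 | 30 | 9 | 50
9 | dave | 6 | 7 | 4 | 3 | 7
After GROUP BY (2 rows):
orders.id | max_amt
50 | 8
7 | 9
After ORDER BY (2 rows):
orders.id | max_amt
50 | 8
7 | 9

== RESULT ==
orders.id | max_amt
50 | 8
7 | 9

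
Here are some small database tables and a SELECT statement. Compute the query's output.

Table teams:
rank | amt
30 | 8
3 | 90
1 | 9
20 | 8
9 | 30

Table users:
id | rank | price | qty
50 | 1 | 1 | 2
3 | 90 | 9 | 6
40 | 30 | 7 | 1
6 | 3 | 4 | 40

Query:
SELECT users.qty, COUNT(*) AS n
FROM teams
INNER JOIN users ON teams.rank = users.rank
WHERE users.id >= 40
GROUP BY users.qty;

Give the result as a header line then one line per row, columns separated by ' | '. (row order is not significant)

== RESULT ==
users.qty | n
1 | 1
2 | 1

Derivation:
After JOIN users (3 rows):
teams.rank | teams.amt | users.id | users.rank | users.price | users.qty
30 | 8 | 40 | 30 | 7 | 1
3 | 90 | 6 | 3 | 4 | 40
1 | 9 | 50 | 1 | 1 | 2
After WHERE (2 rows):
teams.rank | teams.amt | users.id | users.rank | users.price | users.qty
30 | 8 | 40 | 30 | 7 | 1
1 | 9 | 50 | 1 | 1 | 2
After GROUP BY (2 rows):
users.qty | n
1 | 1
2 | 1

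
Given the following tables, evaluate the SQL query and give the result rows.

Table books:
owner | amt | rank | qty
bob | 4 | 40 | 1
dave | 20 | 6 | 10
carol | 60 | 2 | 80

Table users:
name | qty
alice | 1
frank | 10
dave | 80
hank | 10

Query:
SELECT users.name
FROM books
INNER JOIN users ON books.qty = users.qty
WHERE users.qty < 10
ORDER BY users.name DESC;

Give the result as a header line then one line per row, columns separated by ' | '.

After JOIN users (4 rows):
books.owner | books.amt | books.rank | books.qty | users.name | users.qty
bob | 4 | 40 | 1 | alice | 1
dave | 20 | 6 | 10 | frank | 10
dave | 20 | 6 | 10 | hank | 10
carol | 60 | 2 | 80 | dave | 80
After WHERE (1 rows):
books.owner | books.amt | books.rank | books.qty | users.name | users.qty
bob | 4 | 40 | 1 | alice | 1
After SELECT (1 rows):
users.name
alice
After ORDER BY (1 rows):
users.name
alice

== RESULT ==
users.name
alice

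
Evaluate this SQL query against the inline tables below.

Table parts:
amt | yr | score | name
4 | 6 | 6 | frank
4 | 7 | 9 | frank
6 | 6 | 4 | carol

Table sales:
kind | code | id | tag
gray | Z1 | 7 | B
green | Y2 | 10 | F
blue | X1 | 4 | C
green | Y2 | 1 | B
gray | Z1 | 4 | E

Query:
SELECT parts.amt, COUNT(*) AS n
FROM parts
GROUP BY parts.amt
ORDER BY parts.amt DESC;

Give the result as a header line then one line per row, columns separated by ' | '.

== RESULT ==
parts.amt | n
6 | 1
4 | 2

Derivation:
After GROUP BY (2 rows):
parts.amt | n
4 | 2
6 | 1
After ORDER BY (2 rows):
parts.amt | n
6 | 1
4 | 2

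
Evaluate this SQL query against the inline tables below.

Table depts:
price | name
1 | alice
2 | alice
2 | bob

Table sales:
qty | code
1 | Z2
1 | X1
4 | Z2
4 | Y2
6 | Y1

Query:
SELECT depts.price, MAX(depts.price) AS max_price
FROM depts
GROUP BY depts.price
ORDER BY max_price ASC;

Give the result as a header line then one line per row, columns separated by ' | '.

== RESULT ==
depts.price | max_price
1 | 1
2 | 2

Derivation:
After GROUP BY (2 rows):
depts.price | max_price
1 | 1
2 | 2
After ORDER BY (2 rows):
depts.price | max_price
1 | 1
2 | 2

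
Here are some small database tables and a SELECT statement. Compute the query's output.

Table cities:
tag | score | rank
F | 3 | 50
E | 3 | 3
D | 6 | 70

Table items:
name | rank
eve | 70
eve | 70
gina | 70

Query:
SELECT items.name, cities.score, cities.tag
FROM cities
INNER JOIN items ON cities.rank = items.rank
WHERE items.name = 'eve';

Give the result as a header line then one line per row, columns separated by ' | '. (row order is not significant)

== RESULT ==
items.name | cities.score | cities.tag
eve | 6 | D
eve | 6 | D

Derivation:
After JOIN items (3 rows):
cities.tag | cities.score | cities.rank | items.name | items.rank
D | 6 | 70 | eve | 70
D | 6 | 70 | eve | 70
D | 6 | 70 | gina | 70
After WHERE (2 rows):
cities.tag | cities.score | cities.rank | items.name | items.rank
D | 6 | 70 | eve | 70
D | 6 | 70 | eve | 70
After SELECT (2 rows):
items.name | cities.score | cities.tag
eve | 6 | D
eve | 6 | D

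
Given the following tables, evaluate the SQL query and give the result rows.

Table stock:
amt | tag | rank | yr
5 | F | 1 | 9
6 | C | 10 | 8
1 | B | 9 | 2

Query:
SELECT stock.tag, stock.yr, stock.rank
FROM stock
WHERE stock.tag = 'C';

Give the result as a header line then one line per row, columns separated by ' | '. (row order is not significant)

== RESULT ==
stock.tag | stock.yr | stock.rank
C | 8 | 10

Derivation:
After WHERE (1 rows):
stock.amt | stock.tag | stock.rank | stock.yr
6 | C | 10 | 8
After SELECT (1 rows):
stock.tag | stock.yr | stock.rank
C | 8 | 10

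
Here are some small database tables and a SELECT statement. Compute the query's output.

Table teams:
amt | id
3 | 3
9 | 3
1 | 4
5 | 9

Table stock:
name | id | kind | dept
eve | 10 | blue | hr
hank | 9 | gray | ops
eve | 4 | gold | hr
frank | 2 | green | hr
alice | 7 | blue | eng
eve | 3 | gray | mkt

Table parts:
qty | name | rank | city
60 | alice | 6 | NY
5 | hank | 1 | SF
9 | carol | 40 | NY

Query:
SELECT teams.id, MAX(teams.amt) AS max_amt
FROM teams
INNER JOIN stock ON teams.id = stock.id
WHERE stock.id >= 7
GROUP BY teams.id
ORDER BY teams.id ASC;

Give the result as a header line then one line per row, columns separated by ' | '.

== RESULT ==
teams.id | max_amt
9 | 5

Derivation:
After JOIN stock (4 rows):
teams.amt | teams.id | stock.name | stock.id | stock.kind | stock.dept
3 | 3 | eve | 3 | gray | mkt
9 | 3 | eve | 3 | gray | mkt
1 | 4 | eve | 4 | gold | hr
5 | 9 | hank | 9 | gray | ops
After WHERE (1 rows):
teams.amt | teams.id | stock.name | stock.id | stock.kind | stock.dept
5 | 9 | hank | 9 | gray | ops
After GROUP BY (1 rows):
teams.id | max_amt
9 | 5
After ORDER BY (1 rows):
teams.id | max_amt
9 | 5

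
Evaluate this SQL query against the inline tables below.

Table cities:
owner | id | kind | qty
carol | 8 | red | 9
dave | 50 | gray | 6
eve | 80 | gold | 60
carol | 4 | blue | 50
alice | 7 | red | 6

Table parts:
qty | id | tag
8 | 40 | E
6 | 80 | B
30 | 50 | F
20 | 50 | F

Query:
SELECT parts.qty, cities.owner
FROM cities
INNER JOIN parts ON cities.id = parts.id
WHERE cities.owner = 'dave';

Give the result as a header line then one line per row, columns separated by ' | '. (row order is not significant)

After JOIN parts (3 rows):
cities.owner | cities.id | cities.kind | cities.qty | parts.qty | parts.id | parts.tag
dave | 50 | gray | 6 | 30 | 50 | F
dave | 50 | gray | 6 | 20 | 50 | F
eve | 80 | gold | 60 | 6 | 80 | B
After WHERE (2 rows):
cities.owner | cities.id | cities.kind | cities.qty | parts.qty | parts.id | parts.tag
dave | 50 | gray | 6 | 30 | 50 | F
dave | 50 | gray | 6 | 20 | 50 | F
After SELECT (2 rows):
parts.qty | cities.owner
30 | dave
20 | dave

== RESULT ==
parts.qty | cities.owner
30 | dave
20 | dave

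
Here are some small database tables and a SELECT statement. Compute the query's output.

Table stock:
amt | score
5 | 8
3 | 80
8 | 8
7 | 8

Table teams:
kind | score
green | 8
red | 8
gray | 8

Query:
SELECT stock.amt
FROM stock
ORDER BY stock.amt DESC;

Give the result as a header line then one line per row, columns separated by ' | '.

== RESULT ==
stock.amt
8
7
5
3

Derivation:
After SELECT (4 rows):
stock.amt
5
3
8
7
After ORDER BY (4 rows):
stock.amt
8
7
5
3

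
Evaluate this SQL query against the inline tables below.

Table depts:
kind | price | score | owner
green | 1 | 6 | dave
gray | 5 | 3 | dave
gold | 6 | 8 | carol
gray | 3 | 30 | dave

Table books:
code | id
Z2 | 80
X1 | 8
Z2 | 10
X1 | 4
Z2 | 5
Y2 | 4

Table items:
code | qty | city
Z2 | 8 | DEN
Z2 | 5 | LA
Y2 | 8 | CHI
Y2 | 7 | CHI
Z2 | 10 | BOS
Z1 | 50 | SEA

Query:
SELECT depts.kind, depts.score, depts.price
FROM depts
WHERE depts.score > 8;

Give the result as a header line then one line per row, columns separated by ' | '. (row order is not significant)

== RESULT ==
depts.kind | depts.score | depts.price
gray | 30 | 3

Derivation:
After WHERE (1 rows):
depts.kind | depts.price | depts.score | depts.owner
gray | 3 | 30 | dave
After SELECT (1 rows):
depts.kind | depts.score | depts.price
gray | 30 | 3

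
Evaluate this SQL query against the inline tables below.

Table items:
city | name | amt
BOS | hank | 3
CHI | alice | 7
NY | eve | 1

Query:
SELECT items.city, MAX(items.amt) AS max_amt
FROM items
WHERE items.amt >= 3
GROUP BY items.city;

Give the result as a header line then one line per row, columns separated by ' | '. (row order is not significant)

== RESULT ==
items.city | max_amt
BOS | 3
CHI | 7

Derivation:
After WHERE (2 rows):
items.city | items.name | items.amt
BOS | hank | 3
CHI | alice | 7
After GROUP BY (2 rows):
items.city | max_amt
BOS | 3
CHI | 7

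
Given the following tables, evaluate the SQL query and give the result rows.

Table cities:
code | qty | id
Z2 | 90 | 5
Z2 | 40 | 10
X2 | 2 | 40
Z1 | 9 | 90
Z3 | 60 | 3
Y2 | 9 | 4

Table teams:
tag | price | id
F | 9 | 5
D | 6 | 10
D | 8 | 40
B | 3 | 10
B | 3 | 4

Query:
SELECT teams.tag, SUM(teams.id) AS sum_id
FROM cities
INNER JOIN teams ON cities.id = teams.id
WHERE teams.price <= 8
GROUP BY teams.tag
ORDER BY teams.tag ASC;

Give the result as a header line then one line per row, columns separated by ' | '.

After JOIN teams (5 rows):
cities.code | cities.qty | cities.id | teams.tag | teams.price | teams.id
Z2 | 90 | 5 | F | 9 | 5
Z2 | 40 | 10 | D | 6 | 10
Z2 | 40 | 10 | B | 3 | 10
X2 | 2 | 40 | D | 8 | 40
Y2 | 9 | 4 | B | 3 | 4
After WHERE (4 rows):
cities.code | cities.qty | cities.id | teams.tag | teams.price | teams.id
Z2 | 40 | 10 | D | 6 | 10
Z2 | 40 | 10 | B | 3 | 10
X2 | 2 | 40 | D | 8 | 40
Y2 | 9 | 4 | B | 3 | 4
After GROUP BY (2 rows):
teams.tag | sum_id
D | 50
B | 14
After ORDER BY (2 rows):
teams.tag | sum_id
B | 14
D | 50

== RESULT ==
teams.tag | sum_id
B | 14
D | 50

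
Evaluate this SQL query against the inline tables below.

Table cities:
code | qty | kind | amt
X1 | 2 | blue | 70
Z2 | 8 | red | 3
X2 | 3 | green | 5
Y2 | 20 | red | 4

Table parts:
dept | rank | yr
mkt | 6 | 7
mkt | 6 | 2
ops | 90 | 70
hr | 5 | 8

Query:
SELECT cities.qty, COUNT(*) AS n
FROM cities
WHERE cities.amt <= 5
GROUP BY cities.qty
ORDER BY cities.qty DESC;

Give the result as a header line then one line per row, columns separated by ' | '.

== RESULT ==
cities.qty | n
20 | 1
8 | 1
3 | 1

Derivation:
After WHERE (3 rows):
cities.code | cities.qty | cities.kind | cities.amt
Z2 | 8 | red | 3
X2 | 3 | green | 5
Y2 | 20 | red | 4
After GROUP BY (3 rows):
cities.qty | n
8 | 1
3 | 1
20 | 1
After ORDER BY (3 rows):
cities.qty | n
20 | 1
8 | 1
3 | 1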